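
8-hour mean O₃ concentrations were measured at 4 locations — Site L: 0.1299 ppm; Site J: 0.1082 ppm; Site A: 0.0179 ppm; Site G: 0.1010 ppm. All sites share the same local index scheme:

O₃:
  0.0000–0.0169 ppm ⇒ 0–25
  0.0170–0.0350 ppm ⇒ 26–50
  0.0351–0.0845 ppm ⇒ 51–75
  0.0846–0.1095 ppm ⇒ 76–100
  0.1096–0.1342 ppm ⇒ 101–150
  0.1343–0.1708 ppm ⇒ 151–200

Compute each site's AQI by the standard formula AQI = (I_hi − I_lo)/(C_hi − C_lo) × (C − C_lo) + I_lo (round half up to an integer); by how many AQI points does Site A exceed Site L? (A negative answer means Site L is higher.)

Site L 0.1299: bracket 0.1096–0.1342 → index 101–150; slope 49/0.0246, offset 0.0203.
AQI = 101 + 49/0.0246·0.0203 ≈ 141.43 ⇒ 141.
Site J: 0.1082 ∈ [0.0846, 0.1095] ↔ index [76, 100].
76 + (0.1082−0.0846)·(100−76)/(0.1095−0.0846) = 76 + 0.0236·24/0.0249 ≈ 98.75, so AQI = 99.
Site A: 0.0179 ∈ [0.0170, 0.0350] ↔ index [26, 50].
26 + (0.0179−0.0170)·(50−26)/(0.0350−0.0170) = 26 + 0.0009·24/0.0180 ≈ 27.20, so AQI = 27.
Site G: 0.1010 lies in 0.0846–0.1095, so I_lo=76, I_hi=100, C_lo=0.0846, C_hi=0.1095.
(100−76)/(0.1095−0.0846) × (0.1010−0.0846) + 76 = 24/0.0249 × 0.0164 + 76 ≈ 91.81 → 92.
AQIs: Site L=141, Site J=99, Site A=27, Site G=92. Site A (27) − Site L (141) = -114.

-114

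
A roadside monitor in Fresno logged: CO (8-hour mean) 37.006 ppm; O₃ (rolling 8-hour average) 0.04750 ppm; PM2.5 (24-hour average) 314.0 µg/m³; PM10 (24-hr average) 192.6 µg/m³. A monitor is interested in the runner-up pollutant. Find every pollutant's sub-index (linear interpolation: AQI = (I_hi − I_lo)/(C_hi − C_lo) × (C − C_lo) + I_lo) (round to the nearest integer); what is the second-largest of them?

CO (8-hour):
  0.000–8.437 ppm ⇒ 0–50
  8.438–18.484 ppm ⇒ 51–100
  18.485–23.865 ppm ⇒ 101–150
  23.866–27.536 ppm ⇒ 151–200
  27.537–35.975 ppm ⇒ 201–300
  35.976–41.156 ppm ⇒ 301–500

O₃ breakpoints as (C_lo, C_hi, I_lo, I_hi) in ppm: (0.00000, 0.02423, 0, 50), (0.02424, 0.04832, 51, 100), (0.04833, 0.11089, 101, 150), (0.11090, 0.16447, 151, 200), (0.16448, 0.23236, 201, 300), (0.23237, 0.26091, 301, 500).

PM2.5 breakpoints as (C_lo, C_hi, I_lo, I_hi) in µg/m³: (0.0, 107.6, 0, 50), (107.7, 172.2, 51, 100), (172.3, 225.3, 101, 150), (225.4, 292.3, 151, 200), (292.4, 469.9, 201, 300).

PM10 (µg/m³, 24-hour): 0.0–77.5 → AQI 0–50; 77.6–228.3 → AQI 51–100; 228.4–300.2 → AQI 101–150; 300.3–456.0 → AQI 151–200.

CO: 37.006 lies in 35.976–41.156, so I_lo=301, I_hi=500, C_lo=35.976, C_hi=41.156.
(500−301)/(41.156−35.976) × (37.006−35.976) + 301 = 199/5.180 × 1.030 + 301 ≈ 340.57 → 341.
O₃: 0.04750 ∈ [0.02424, 0.04832] ↔ index [51, 100].
51 + (0.04750−0.02424)·(100−51)/(0.04832−0.02424) = 51 + 0.02326·49/0.02408 ≈ 98.33, so AQI = 98.
PM2.5: 314.0 lies in 292.4–469.9, so I_lo=201, I_hi=300, C_lo=292.4, C_hi=469.9.
(300−201)/(469.9−292.4) × (314.0−292.4) + 201 = 99/177.5 × 21.6 + 201 ≈ 213.05 → 213.
PM10: row 77.6–228.3 (AQI 51–100). (100−51)·(192.6−77.6)/(228.3−77.6) + 51 = 49·115.0/150.7 + 51 ≈ 88.39 → 88.
Sub-indices: CO→341, O₃→98, PM2.5→213, PM10→88. Ranked high→low: 341, 213, 98, 88. Second-highest sub-index = 213.

213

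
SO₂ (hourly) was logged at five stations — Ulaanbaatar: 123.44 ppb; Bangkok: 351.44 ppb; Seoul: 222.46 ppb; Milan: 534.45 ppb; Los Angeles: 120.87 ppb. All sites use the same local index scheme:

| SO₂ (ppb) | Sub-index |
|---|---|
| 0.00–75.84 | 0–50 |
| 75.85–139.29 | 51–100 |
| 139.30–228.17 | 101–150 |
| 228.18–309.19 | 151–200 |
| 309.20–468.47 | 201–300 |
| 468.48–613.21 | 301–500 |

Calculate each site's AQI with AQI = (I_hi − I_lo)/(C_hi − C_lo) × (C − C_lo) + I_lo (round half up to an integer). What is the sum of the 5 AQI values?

Ulaanbaatar: 123.44 lies in 75.85–139.29, so I_lo=51, I_hi=100, C_lo=75.85, C_hi=139.29.
(100−51)/(139.29−75.85) × (123.44−75.85) + 51 = 49/63.44 × 47.59 + 51 ≈ 87.76 → 88.
Bangkok 351.44: bracket 309.20–468.47 → index 201–300; slope 99/159.27, offset 42.24.
AQI = 201 + 99/159.27·42.24 ≈ 227.26 ⇒ 227.
Seoul: 222.46 ∈ [139.30, 228.17] ↔ index [101, 150].
101 + (222.46−139.30)·(150−101)/(228.17−139.30) = 101 + 83.16·49/88.87 ≈ 146.85, so AQI = 147.
Milan: 534.45 ∈ [468.48, 613.21] ↔ index [301, 500].
301 + (534.45−468.48)·(500−301)/(613.21−468.48) = 301 + 65.97·199/144.73 ≈ 391.71, so AQI = 392.
Los Angeles: 120.87 ∈ [75.85, 139.29] ↔ index [51, 100].
51 + (120.87−75.85)·(100−51)/(139.29−75.85) = 51 + 45.02·49/63.44 ≈ 85.77, so AQI = 86.
AQIs: Ulaanbaatar=88, Bangkok=227, Seoul=147, Milan=392, Los Angeles=86. Sum = 88 + 227 + 147 + 392 + 86 = 940.

940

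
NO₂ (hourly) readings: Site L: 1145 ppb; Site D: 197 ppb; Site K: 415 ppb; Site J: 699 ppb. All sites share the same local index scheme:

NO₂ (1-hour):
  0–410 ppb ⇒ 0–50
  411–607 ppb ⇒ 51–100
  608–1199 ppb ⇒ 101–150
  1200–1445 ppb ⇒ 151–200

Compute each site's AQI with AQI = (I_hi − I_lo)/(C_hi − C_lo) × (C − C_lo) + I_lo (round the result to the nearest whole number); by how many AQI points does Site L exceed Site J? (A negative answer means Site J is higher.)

37

Site L: 1145 lies in 608–1199, so I_lo=101, I_hi=150, C_lo=608, C_hi=1199.
(150−101)/(1199−608) × (1145−608) + 101 = 49/591 × 537 + 101 ≈ 145.52 → 146.
Site D 197: bracket 0–410 → index 0–50; slope 50/410, offset 197.
AQI = 0 + 50/410·197 ≈ 24.02 ⇒ 24.
Site K: 415 lies in 411–607, so I_lo=51, I_hi=100, C_lo=411, C_hi=607.
(100−51)/(607−411) × (415−411) + 51 = 49/196 × 4 + 51 ≈ 52.00 → 52.
Site J: 699 lies in 608–1199, so I_lo=101, I_hi=150, C_lo=608, C_hi=1199.
(150−101)/(1199−608) × (699−608) + 101 = 49/591 × 91 + 101 ≈ 108.54 → 109.
AQIs: Site L=146, Site D=24, Site K=52, Site J=109. Site L (146) − Site J (109) = 37.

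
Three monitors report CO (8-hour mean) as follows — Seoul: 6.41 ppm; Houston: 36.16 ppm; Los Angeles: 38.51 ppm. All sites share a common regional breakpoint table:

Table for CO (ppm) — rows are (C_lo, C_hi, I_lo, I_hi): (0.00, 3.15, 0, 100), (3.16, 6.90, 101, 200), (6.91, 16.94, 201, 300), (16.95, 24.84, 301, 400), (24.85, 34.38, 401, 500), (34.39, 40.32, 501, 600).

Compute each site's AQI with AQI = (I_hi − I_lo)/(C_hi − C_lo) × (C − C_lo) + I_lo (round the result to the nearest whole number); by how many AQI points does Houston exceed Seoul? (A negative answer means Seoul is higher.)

Seoul 6.41: bracket 3.16–6.90 → index 101–200; slope 99/3.74, offset 3.25.
AQI = 101 + 99/3.74·3.25 ≈ 187.03 ⇒ 187.
Houston: 36.16 ∈ [34.39, 40.32] ↔ index [501, 600].
501 + (36.16−34.39)·(600−501)/(40.32−34.39) = 501 + 1.77·99/5.93 ≈ 530.55, so AQI = 531.
Los Angeles: 38.51 lies in 34.39–40.32, so I_lo=501, I_hi=600, C_lo=34.39, C_hi=40.32.
(600−501)/(40.32−34.39) × (38.51−34.39) + 501 = 99/5.93 × 4.12 + 501 ≈ 569.78 → 570.
AQIs: Seoul=187, Houston=531, Los Angeles=570. Houston (531) − Seoul (187) = 344.

344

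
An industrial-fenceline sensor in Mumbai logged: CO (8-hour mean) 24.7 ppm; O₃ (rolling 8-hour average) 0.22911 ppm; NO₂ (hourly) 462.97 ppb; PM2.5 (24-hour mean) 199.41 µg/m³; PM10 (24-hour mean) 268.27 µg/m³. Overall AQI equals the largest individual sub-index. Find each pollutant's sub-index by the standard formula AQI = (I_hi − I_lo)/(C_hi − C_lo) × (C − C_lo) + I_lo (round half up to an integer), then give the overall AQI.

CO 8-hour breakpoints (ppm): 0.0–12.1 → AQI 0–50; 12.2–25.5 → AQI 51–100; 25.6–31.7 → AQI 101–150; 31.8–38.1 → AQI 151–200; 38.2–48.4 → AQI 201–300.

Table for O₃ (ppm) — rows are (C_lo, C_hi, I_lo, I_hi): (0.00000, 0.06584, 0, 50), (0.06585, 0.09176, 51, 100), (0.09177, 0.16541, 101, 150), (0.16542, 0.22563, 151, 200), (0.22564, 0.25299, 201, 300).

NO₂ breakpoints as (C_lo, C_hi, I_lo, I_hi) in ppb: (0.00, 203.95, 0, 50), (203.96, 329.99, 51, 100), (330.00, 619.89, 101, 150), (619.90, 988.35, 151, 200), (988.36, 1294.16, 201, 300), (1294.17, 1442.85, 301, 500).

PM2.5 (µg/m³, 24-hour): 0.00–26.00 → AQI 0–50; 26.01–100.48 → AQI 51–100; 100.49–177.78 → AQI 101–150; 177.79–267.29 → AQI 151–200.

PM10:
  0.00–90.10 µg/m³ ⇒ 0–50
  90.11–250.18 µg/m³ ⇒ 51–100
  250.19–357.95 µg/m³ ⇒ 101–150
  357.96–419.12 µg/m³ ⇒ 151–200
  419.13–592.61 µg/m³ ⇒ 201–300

CO: 24.7 ∈ [12.2, 25.5] ↔ index [51, 100].
51 + (24.7−12.2)·(100−51)/(25.5−12.2) = 51 + 12.5·49/13.3 ≈ 97.05, so AQI = 97.
O₃: 0.22911 ∈ [0.22564, 0.25299] ↔ index [201, 300].
201 + (0.22911−0.22564)·(300−201)/(0.25299−0.22564) = 201 + 0.00347·99/0.02735 ≈ 213.56, so AQI = 214.
NO₂: row 330.00–619.89 (AQI 101–150). (150−101)·(462.97−330.00)/(619.89−330.00) + 101 = 49·132.97/289.89 + 101 ≈ 123.48 → 123.
PM2.5: row 177.79–267.29 (AQI 151–200). (200−151)·(199.41−177.79)/(267.29−177.79) + 151 = 49·21.62/89.50 + 151 ≈ 162.84 → 163.
PM10: 268.27 ∈ [250.19, 357.95] ↔ index [101, 150].
101 + (268.27−250.19)·(150−101)/(357.95−250.19) = 101 + 18.08·49/107.76 ≈ 109.22, so AQI = 109.
Sub-indices: CO→97, O₃→214, NO₂→123, PM2.5→163, PM10→109. Overall AQI = max = 214; dominant pollutant is O₃.

214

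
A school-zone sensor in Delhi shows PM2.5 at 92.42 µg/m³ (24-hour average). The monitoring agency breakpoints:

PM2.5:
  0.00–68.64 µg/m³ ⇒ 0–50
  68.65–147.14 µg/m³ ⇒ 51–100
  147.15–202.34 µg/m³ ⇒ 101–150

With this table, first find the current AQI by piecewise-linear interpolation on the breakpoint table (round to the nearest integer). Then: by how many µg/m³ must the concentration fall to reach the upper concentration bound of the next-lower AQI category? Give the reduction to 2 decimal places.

23.78

PM2.5: row 68.65–147.14 (AQI 51–100). (100−51)·(92.42−68.65)/(147.14−68.65) + 51 = 49·23.77/78.49 + 51 ≈ 65.84 → 66.
Current AQI 66 is in the Moderate range (51–100). The next-lower category tops out at AQI 50, whose upper concentration bound is 68.64 µg/m³.
Reduction needed = 92.42 − 68.64 = 23.78 µg/m³.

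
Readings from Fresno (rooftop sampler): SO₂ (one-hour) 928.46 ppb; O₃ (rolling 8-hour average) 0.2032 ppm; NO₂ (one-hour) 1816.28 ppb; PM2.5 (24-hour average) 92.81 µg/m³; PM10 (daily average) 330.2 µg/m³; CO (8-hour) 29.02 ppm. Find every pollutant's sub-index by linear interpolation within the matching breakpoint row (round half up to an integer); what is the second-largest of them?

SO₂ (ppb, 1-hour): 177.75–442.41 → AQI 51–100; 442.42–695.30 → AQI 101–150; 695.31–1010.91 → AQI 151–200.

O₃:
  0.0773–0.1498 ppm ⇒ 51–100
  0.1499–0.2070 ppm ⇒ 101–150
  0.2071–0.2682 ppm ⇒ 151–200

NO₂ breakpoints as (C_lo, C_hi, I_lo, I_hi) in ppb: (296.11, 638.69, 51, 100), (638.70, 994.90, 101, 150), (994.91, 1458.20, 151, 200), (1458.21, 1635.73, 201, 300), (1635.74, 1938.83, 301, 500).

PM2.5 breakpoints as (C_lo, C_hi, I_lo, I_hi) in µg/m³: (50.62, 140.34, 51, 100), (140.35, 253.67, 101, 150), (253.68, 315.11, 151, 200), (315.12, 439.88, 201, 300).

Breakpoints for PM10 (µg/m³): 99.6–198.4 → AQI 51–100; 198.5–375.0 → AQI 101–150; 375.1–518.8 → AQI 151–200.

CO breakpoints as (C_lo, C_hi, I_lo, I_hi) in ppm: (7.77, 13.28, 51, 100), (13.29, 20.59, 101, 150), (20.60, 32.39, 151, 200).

SO₂ 928.46: bracket 695.31–1010.91 → index 151–200; slope 49/315.60, offset 233.15.
AQI = 151 + 49/315.60·233.15 ≈ 187.20 ⇒ 187.
O₃: 0.2032 lies in 0.1499–0.2070, so I_lo=101, I_hi=150, C_lo=0.1499, C_hi=0.2070.
(150−101)/(0.2070−0.1499) × (0.2032−0.1499) + 101 = 49/0.0571 × 0.0533 + 101 ≈ 146.74 → 147.
NO₂: row 1635.74–1938.83 (AQI 301–500). (500−301)·(1816.28−1635.74)/(1938.83−1635.74) + 301 = 199·180.54/303.09 + 301 ≈ 419.54 → 420.
PM2.5 92.81: bracket 50.62–140.34 → index 51–100; slope 49/89.72, offset 42.19.
AQI = 51 + 49/89.72·42.19 ≈ 74.04 ⇒ 74.
PM10: 330.2 lies in 198.5–375.0, so I_lo=101, I_hi=150, C_lo=198.5, C_hi=375.0.
(150−101)/(375.0−198.5) × (330.2−198.5) + 101 = 49/176.5 × 131.7 + 101 ≈ 137.56 → 138.
CO: 29.02 ∈ [20.60, 32.39] ↔ index [151, 200].
151 + (29.02−20.60)·(200−151)/(32.39−20.60) = 151 + 8.42·49/11.79 ≈ 185.99, so AQI = 186.
Sub-indices: SO₂→187, O₃→147, NO₂→420, PM2.5→74, PM10→138, CO→186. Ranked high→low: 420, 187, 186, 147, 138, 74. Second-highest sub-index = 187.

187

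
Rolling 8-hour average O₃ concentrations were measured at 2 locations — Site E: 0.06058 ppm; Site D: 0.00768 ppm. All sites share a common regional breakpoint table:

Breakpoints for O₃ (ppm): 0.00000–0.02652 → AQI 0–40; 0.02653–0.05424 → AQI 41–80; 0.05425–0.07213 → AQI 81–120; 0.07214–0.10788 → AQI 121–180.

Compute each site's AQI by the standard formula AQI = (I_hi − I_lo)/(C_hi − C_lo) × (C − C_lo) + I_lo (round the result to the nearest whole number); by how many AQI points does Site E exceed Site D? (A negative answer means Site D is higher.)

83

Site E 0.06058: bracket 0.05425–0.07213 → index 81–120; slope 39/0.01788, offset 0.00633.
AQI = 81 + 39/0.01788·0.00633 ≈ 94.81 ⇒ 95.
Site D: 0.00768 ∈ [0.00000, 0.02652] ↔ index [0, 40].
0 + (0.00768−0.00000)·(40−0)/(0.02652−0.00000) = 0 + 0.00768·40/0.02652 ≈ 11.58, so AQI = 12.
AQIs: Site E=95, Site D=12. Site E (95) − Site D (12) = 83.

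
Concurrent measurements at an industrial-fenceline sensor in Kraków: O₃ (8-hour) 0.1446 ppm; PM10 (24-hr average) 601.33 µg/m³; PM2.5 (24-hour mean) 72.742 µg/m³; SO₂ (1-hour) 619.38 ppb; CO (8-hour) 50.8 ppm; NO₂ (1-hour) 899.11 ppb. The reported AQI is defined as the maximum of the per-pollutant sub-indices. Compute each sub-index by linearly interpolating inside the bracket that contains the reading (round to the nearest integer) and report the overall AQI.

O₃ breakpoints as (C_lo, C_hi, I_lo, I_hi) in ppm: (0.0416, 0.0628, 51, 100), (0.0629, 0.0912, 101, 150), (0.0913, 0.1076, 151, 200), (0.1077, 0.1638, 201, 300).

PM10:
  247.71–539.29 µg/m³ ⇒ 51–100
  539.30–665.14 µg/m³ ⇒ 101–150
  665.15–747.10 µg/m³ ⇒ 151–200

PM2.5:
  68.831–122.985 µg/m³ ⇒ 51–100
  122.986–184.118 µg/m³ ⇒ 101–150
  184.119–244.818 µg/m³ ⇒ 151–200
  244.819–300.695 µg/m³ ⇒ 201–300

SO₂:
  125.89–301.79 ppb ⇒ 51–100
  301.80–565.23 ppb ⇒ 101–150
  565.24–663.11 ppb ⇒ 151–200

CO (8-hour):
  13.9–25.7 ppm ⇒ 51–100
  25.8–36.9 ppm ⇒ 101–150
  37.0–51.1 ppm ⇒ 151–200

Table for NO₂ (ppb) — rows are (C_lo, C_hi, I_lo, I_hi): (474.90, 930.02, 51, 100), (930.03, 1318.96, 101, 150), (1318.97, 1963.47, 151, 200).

266

O₃: 0.1446 ∈ [0.1077, 0.1638] ↔ index [201, 300].
201 + (0.1446−0.1077)·(300−201)/(0.1638−0.1077) = 201 + 0.0369·99/0.0561 ≈ 266.12, so AQI = 266.
PM10: 601.33 ∈ [539.30, 665.14] ↔ index [101, 150].
101 + (601.33−539.30)·(150−101)/(665.14−539.30) = 101 + 62.03·49/125.84 ≈ 125.15, so AQI = 125.
PM2.5: 72.742 lies in 68.831–122.985, so I_lo=51, I_hi=100, C_lo=68.831, C_hi=122.985.
(100−51)/(122.985−68.831) × (72.742−68.831) + 51 = 49/54.154 × 3.911 + 51 ≈ 54.54 → 55.
SO₂: row 565.24–663.11 (AQI 151–200). (200−151)·(619.38−565.24)/(663.11−565.24) + 151 = 49·54.14/97.87 + 151 ≈ 178.11 → 178.
CO: 50.8 ∈ [37.0, 51.1] ↔ index [151, 200].
151 + (50.8−37.0)·(200−151)/(51.1−37.0) = 151 + 13.8·49/14.1 ≈ 198.96, so AQI = 199.
NO₂ 899.11: bracket 474.90–930.02 → index 51–100; slope 49/455.12, offset 424.21.
AQI = 51 + 49/455.12·424.21 ≈ 96.67 ⇒ 97.
Sub-indices: O₃→266, PM10→125, PM2.5→55, SO₂→178, CO→199, NO₂→97. Overall AQI = max = 266; dominant pollutant is O₃.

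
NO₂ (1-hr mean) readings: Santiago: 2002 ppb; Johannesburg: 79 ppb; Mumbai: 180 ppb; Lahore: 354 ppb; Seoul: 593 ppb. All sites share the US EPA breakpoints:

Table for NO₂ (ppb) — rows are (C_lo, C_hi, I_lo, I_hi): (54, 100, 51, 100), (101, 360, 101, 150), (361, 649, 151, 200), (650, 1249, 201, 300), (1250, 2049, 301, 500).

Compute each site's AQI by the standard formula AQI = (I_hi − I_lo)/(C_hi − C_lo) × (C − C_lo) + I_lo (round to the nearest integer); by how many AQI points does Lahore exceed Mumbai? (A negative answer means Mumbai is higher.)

Santiago: row 1250–2049 (AQI 301–500). (500−301)·(2002−1250)/(2049−1250) + 301 = 199·752/799 + 301 ≈ 488.29 → 488.
Johannesburg: row 54–100 (AQI 51–100). (100−51)·(79−54)/(100−54) + 51 = 49·25/46 + 51 ≈ 77.63 → 78.
Mumbai 180: bracket 101–360 → index 101–150; slope 49/259, offset 79.
AQI = 101 + 49/259·79 ≈ 115.95 ⇒ 116.
Lahore 354: bracket 101–360 → index 101–150; slope 49/259, offset 253.
AQI = 101 + 49/259·253 ≈ 148.86 ⇒ 149.
Seoul: 593 lies in 361–649, so I_lo=151, I_hi=200, C_lo=361, C_hi=649.
(200−151)/(649−361) × (593−361) + 151 = 49/288 × 232 + 151 ≈ 190.47 → 190.
AQIs: Santiago=488, Johannesburg=78, Mumbai=116, Lahore=149, Seoul=190. Lahore (149) − Mumbai (116) = 33.

33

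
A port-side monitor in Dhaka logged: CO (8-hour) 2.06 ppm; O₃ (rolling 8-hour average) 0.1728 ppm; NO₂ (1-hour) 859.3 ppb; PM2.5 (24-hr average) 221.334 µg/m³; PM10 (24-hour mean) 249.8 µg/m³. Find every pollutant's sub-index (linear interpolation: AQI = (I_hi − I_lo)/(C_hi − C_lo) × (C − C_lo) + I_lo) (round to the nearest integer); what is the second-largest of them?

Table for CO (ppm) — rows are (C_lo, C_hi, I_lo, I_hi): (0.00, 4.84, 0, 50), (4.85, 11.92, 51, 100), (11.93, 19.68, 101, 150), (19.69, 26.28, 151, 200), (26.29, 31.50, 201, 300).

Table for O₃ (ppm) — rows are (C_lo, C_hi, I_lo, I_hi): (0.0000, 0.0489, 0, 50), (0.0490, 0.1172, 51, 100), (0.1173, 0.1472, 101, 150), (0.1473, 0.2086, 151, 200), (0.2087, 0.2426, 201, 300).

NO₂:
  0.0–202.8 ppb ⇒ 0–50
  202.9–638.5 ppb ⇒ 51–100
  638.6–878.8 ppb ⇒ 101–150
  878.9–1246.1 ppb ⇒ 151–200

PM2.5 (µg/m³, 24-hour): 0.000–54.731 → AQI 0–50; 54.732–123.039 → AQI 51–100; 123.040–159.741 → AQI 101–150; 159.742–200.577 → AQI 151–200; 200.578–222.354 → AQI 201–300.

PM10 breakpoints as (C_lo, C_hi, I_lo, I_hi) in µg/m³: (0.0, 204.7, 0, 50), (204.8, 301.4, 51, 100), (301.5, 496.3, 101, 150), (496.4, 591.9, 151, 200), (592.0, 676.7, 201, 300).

171

CO: 2.06 ∈ [0.00, 4.84] ↔ index [0, 50].
0 + (2.06−0.00)·(50−0)/(4.84−0.00) = 0 + 2.06·50/4.84 ≈ 21.28, so AQI = 21.
O₃: row 0.1473–0.2086 (AQI 151–200). (200−151)·(0.1728−0.1473)/(0.2086−0.1473) + 151 = 49·0.0255/0.0613 + 151 ≈ 171.38 → 171.
NO₂: 859.3 ∈ [638.6, 878.8] ↔ index [101, 150].
101 + (859.3−638.6)·(150−101)/(878.8−638.6) = 101 + 220.7·49/240.2 ≈ 146.02, so AQI = 146.
PM2.5: 221.334 ∈ [200.578, 222.354] ↔ index [201, 300].
201 + (221.334−200.578)·(300−201)/(222.354−200.578) = 201 + 20.756·99/21.776 ≈ 295.36, so AQI = 295.
PM10 249.8: bracket 204.8–301.4 → index 51–100; slope 49/96.6, offset 45.0.
AQI = 51 + 49/96.6·45.0 ≈ 73.83 ⇒ 74.
Sub-indices: CO→21, O₃→171, NO₂→146, PM2.5→295, PM10→74. Ranked high→low: 295, 171, 146, 74, 21. Second-highest sub-index = 171.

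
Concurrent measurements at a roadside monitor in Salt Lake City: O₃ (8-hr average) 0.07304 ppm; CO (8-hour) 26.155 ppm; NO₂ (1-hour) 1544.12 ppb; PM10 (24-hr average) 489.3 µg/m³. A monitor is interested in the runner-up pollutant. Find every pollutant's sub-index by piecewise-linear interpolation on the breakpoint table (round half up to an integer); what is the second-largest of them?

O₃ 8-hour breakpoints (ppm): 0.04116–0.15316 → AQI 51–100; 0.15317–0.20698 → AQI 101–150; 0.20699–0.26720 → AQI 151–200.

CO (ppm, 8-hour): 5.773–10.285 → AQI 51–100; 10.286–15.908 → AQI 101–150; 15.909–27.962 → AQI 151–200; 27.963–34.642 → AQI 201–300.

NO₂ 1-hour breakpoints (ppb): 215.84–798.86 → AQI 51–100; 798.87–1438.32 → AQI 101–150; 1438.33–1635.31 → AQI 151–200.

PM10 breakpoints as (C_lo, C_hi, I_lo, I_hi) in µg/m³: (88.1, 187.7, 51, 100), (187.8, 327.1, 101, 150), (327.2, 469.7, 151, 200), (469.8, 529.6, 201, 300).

193

O₃: 0.07304 lies in 0.04116–0.15316, so I_lo=51, I_hi=100, C_lo=0.04116, C_hi=0.15316.
(100−51)/(0.15316−0.04116) × (0.07304−0.04116) + 51 = 49/0.11200 × 0.03188 + 51 ≈ 64.95 → 65.
CO: 26.155 ∈ [15.909, 27.962] ↔ index [151, 200].
151 + (26.155−15.909)·(200−151)/(27.962−15.909) = 151 + 10.246·49/12.053 ≈ 192.65, so AQI = 193.
NO₂ 1544.12: bracket 1438.33–1635.31 → index 151–200; slope 49/196.98, offset 105.79.
AQI = 151 + 49/196.98·105.79 ≈ 177.32 ⇒ 177.
PM10 489.3: bracket 469.8–529.6 → index 201–300; slope 99/59.8, offset 19.5.
AQI = 201 + 99/59.8·19.5 ≈ 233.28 ⇒ 233.
Sub-indices: O₃→65, CO→193, NO₂→177, PM10→233. Ranked high→low: 233, 193, 177, 65. Second-highest sub-index = 193.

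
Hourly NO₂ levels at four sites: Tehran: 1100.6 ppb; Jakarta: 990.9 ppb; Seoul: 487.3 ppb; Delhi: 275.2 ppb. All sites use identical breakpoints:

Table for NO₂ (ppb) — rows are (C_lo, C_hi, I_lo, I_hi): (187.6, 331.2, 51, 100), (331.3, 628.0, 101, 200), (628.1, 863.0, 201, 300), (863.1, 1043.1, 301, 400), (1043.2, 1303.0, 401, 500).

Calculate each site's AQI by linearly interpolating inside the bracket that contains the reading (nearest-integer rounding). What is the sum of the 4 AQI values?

1028

Tehran: 1100.6 lies in 1043.2–1303.0, so I_lo=401, I_hi=500, C_lo=1043.2, C_hi=1303.0.
(500−401)/(1303.0−1043.2) × (1100.6−1043.2) + 401 = 99/259.8 × 57.4 + 401 ≈ 422.87 → 423.
Jakarta 990.9: bracket 863.1–1043.1 → index 301–400; slope 99/180.0, offset 127.8.
AQI = 301 + 99/180.0·127.8 ≈ 371.29 ⇒ 371.
Seoul 487.3: bracket 331.3–628.0 → index 101–200; slope 99/296.7, offset 156.0.
AQI = 101 + 99/296.7·156.0 ≈ 153.05 ⇒ 153.
Delhi: 275.2 lies in 187.6–331.2, so I_lo=51, I_hi=100, C_lo=187.6, C_hi=331.2.
(100−51)/(331.2−187.6) × (275.2−187.6) + 51 = 49/143.6 × 87.6 + 51 ≈ 80.89 → 81.
AQIs: Tehran=423, Jakarta=371, Seoul=153, Delhi=81. Sum = 423 + 371 + 153 + 81 = 1028.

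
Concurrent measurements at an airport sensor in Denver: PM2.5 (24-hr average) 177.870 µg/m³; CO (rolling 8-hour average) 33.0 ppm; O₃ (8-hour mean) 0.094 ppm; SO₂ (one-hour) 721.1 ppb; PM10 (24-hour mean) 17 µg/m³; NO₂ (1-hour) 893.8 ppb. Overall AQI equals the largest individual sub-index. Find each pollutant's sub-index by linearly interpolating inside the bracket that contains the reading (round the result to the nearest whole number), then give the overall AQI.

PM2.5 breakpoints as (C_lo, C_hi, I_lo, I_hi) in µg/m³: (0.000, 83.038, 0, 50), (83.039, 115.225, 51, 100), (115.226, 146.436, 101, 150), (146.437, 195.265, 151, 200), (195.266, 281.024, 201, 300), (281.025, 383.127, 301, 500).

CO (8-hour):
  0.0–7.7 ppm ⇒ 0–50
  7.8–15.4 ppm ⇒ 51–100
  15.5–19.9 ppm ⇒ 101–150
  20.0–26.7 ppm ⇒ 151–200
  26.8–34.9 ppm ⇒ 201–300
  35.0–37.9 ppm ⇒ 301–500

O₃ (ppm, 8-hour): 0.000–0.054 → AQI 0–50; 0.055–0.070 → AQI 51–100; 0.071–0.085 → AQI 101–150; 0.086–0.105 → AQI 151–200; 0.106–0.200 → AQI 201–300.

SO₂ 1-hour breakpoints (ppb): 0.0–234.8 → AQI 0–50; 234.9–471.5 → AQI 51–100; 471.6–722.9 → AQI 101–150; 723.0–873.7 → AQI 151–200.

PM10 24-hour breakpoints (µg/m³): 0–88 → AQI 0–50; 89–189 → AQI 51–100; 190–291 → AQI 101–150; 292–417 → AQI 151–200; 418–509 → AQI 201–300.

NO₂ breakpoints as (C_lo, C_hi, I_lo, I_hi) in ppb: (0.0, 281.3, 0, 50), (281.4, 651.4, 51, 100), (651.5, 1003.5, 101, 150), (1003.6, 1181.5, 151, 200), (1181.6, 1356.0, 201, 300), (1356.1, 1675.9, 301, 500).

277

PM2.5: 177.870 ∈ [146.437, 195.265] ↔ index [151, 200].
151 + (177.870−146.437)·(200−151)/(195.265−146.437) = 151 + 31.433·49/48.828 ≈ 182.54, so AQI = 183.
CO: 33.0 lies in 26.8–34.9, so I_lo=201, I_hi=300, C_lo=26.8, C_hi=34.9.
(300−201)/(34.9−26.8) × (33.0−26.8) + 201 = 99/8.1 × 6.2 + 201 ≈ 276.78 → 277.
O₃: row 0.086–0.105 (AQI 151–200). (200−151)·(0.094−0.086)/(0.105−0.086) + 151 = 49·0.008/0.019 + 151 ≈ 171.63 → 172.
SO₂: 721.1 lies in 471.6–722.9, so I_lo=101, I_hi=150, C_lo=471.6, C_hi=722.9.
(150−101)/(722.9−471.6) × (721.1−471.6) + 101 = 49/251.3 × 249.5 + 101 ≈ 149.65 → 150.
PM10: 17 ∈ [0, 88] ↔ index [0, 50].
0 + (17−0)·(50−0)/(88−0) = 0 + 17·50/88 ≈ 9.66, so AQI = 10.
NO₂ 893.8: bracket 651.5–1003.5 → index 101–150; slope 49/352.0, offset 242.3.
AQI = 101 + 49/352.0·242.3 ≈ 134.73 ⇒ 135.
Sub-indices: PM2.5→183, CO→277, O₃→172, SO₂→150, PM10→10, NO₂→135. Overall AQI = max = 277; dominant pollutant is CO.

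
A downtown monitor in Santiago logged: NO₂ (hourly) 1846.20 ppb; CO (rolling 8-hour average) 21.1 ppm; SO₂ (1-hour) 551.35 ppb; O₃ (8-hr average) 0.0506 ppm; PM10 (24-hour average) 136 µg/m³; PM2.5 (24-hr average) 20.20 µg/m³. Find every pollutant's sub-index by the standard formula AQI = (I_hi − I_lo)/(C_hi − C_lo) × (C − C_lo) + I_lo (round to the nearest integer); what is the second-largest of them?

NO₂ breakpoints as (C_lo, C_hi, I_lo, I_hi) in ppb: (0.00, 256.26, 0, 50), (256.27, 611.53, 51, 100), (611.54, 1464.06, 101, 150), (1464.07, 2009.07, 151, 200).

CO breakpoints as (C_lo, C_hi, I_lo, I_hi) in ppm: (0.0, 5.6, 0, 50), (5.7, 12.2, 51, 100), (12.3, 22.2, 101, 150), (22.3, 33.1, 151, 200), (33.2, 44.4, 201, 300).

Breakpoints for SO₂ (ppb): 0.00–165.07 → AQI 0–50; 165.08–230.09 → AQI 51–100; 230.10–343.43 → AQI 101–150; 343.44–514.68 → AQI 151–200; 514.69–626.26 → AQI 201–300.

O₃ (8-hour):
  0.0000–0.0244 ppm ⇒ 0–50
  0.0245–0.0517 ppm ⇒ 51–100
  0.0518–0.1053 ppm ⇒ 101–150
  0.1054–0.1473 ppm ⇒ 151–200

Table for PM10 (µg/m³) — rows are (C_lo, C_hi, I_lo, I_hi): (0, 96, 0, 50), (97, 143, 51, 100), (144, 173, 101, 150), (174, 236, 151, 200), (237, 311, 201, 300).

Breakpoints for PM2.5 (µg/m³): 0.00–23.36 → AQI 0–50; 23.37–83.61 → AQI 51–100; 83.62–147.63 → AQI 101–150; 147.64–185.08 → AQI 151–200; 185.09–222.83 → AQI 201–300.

NO₂ 1846.20: bracket 1464.07–2009.07 → index 151–200; slope 49/545.00, offset 382.13.
AQI = 151 + 49/545.00·382.13 ≈ 185.36 ⇒ 185.
CO 21.1: bracket 12.3–22.2 → index 101–150; slope 49/9.9, offset 8.8.
AQI = 101 + 49/9.9·8.8 ≈ 144.56 ⇒ 145.
SO₂: 551.35 ∈ [514.69, 626.26] ↔ index [201, 300].
201 + (551.35−514.69)·(300−201)/(626.26−514.69) = 201 + 36.66·99/111.57 ≈ 233.53, so AQI = 234.
O₃: row 0.0245–0.0517 (AQI 51–100). (100−51)·(0.0506−0.0245)/(0.0517−0.0245) + 51 = 49·0.0261/0.0272 + 51 ≈ 98.02 → 98.
PM10: 136 lies in 97–143, so I_lo=51, I_hi=100, C_lo=97, C_hi=143.
(100−51)/(143−97) × (136−97) + 51 = 49/46 × 39 + 51 ≈ 92.54 → 93.
PM2.5: 20.20 lies in 0.00–23.36, so I_lo=0, I_hi=50, C_lo=0.00, C_hi=23.36.
(50−0)/(23.36−0.00) × (20.20−0.00) + 0 = 50/23.36 × 20.20 + 0 ≈ 43.24 → 43.
Sub-indices: NO₂→185, CO→145, SO₂→234, O₃→98, PM10→93, PM2.5→43. Ranked high→low: 234, 185, 145, 98, 93, 43. Second-highest sub-index = 185.

185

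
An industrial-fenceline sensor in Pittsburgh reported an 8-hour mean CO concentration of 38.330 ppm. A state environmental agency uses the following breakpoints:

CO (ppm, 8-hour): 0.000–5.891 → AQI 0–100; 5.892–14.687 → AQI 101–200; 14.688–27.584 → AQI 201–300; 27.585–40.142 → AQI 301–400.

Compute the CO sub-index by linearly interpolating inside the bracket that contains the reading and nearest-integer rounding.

386

CO: 38.330 ∈ [27.585, 40.142] ↔ index [301, 400].
301 + (38.330−27.585)·(400−301)/(40.142−27.585) = 301 + 10.745·99/12.557 ≈ 385.71, so AQI = 386.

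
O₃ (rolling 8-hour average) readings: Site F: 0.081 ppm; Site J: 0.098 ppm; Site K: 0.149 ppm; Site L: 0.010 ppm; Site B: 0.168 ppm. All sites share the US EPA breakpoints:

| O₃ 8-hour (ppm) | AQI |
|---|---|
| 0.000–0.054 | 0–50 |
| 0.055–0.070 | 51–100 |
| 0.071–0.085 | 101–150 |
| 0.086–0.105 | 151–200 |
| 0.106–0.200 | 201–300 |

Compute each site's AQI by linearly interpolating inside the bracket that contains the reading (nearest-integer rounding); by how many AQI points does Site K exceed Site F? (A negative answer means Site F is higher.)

110

Site F: 0.081 lies in 0.071–0.085, so I_lo=101, I_hi=150, C_lo=0.071, C_hi=0.085.
(150−101)/(0.085−0.071) × (0.081−0.071) + 101 = 49/0.014 × 0.010 + 101 ≈ 136.00 → 136.
Site J: 0.098 ∈ [0.086, 0.105] ↔ index [151, 200].
151 + (0.098−0.086)·(200−151)/(0.105−0.086) = 151 + 0.012·49/0.019 ≈ 181.95, so AQI = 182.
Site K 0.149: bracket 0.106–0.200 → index 201–300; slope 99/0.094, offset 0.043.
AQI = 201 + 99/0.094·0.043 ≈ 246.29 ⇒ 246.
Site L 0.010: bracket 0.000–0.054 → index 0–50; slope 50/0.054, offset 0.010.
AQI = 0 + 50/0.054·0.010 ≈ 9.26 ⇒ 9.
Site B 0.168: bracket 0.106–0.200 → index 201–300; slope 99/0.094, offset 0.062.
AQI = 201 + 99/0.094·0.062 ≈ 266.30 ⇒ 266.
AQIs: Site F=136, Site J=182, Site K=246, Site L=9, Site B=266. Site K (246) − Site F (136) = 110.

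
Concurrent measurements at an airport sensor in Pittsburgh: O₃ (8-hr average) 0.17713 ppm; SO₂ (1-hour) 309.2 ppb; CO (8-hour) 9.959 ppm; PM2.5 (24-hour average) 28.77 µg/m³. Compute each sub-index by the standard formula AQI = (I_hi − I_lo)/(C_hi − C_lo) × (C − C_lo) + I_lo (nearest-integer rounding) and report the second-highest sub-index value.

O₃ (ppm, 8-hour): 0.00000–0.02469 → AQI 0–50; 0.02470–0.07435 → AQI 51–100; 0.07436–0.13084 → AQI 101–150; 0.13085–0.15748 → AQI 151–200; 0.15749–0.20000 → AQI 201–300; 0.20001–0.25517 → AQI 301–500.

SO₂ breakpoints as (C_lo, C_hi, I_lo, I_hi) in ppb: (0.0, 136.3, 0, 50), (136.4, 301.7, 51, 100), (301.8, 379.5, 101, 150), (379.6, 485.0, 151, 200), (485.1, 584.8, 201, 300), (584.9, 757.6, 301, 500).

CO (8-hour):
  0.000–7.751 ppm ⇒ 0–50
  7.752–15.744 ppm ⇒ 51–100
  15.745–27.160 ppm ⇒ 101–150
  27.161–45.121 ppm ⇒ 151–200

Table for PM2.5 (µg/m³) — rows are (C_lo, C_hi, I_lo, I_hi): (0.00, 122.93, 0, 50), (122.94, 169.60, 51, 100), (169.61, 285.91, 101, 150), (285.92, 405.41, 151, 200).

106

O₃ 0.17713: bracket 0.15749–0.20000 → index 201–300; slope 99/0.04251, offset 0.01964.
AQI = 201 + 99/0.04251·0.01964 ≈ 246.74 ⇒ 247.
SO₂: 309.2 ∈ [301.8, 379.5] ↔ index [101, 150].
101 + (309.2−301.8)·(150−101)/(379.5−301.8) = 101 + 7.4·49/77.7 ≈ 105.67, so AQI = 106.
CO: row 7.752–15.744 (AQI 51–100). (100−51)·(9.959−7.752)/(15.744−7.752) + 51 = 49·2.207/7.992 + 51 ≈ 64.53 → 65.
PM2.5 28.77: bracket 0.00–122.93 → index 0–50; slope 50/122.93, offset 28.77.
AQI = 0 + 50/122.93·28.77 ≈ 11.70 ⇒ 12.
Sub-indices: O₃→247, SO₂→106, CO→65, PM2.5→12. Ranked high→low: 247, 106, 65, 12. Second-highest sub-index = 106.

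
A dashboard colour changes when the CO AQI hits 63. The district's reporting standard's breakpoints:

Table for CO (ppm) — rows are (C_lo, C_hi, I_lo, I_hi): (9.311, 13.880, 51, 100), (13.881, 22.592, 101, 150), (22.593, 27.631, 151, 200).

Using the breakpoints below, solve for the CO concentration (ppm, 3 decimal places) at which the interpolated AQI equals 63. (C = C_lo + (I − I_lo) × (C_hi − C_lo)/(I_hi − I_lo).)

AQI 63 lies in the 51–100 band, which corresponds to 9.311–13.880 ppm.
C = 9.311 + (63−51)×(13.880−9.311)/(100−51) = 9.311 + 12×4.569/49 ≈ 10.42994 ppm → 10.430 ppm to 3 dp.

10.430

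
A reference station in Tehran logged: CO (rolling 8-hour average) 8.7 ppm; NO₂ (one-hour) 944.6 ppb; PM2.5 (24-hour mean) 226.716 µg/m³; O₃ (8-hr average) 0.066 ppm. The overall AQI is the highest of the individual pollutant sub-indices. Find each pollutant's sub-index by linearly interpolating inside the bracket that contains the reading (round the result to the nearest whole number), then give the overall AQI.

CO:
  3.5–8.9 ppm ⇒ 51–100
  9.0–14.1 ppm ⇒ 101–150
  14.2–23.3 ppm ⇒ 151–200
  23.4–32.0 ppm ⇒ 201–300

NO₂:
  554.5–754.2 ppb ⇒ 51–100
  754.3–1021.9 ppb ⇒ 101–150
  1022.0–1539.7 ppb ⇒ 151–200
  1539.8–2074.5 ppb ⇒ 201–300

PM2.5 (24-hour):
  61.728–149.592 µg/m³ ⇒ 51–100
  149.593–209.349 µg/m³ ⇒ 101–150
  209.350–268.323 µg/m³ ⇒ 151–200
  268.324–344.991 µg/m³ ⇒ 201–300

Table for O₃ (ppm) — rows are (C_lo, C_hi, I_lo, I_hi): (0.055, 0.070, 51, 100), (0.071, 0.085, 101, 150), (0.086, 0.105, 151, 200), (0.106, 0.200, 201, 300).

CO: 8.7 ∈ [3.5, 8.9] ↔ index [51, 100].
51 + (8.7−3.5)·(100−51)/(8.9−3.5) = 51 + 5.2·49/5.4 ≈ 98.19, so AQI = 98.
NO₂: row 754.3–1021.9 (AQI 101–150). (150−101)·(944.6−754.3)/(1021.9−754.3) + 101 = 49·190.3/267.6 + 101 ≈ 135.85 → 136.
PM2.5: 226.716 ∈ [209.350, 268.323] ↔ index [151, 200].
151 + (226.716−209.350)·(200−151)/(268.323−209.350) = 151 + 17.366·49/58.973 ≈ 165.43, so AQI = 165.
O₃: 0.066 lies in 0.055–0.070, so I_lo=51, I_hi=100, C_lo=0.055, C_hi=0.070.
(100−51)/(0.070−0.055) × (0.066−0.055) + 51 = 49/0.015 × 0.011 + 51 ≈ 86.93 → 87.
Sub-indices: CO→98, NO₂→136, PM2.5→165, O₃→87. Overall AQI = max = 165; dominant pollutant is PM2.5.

165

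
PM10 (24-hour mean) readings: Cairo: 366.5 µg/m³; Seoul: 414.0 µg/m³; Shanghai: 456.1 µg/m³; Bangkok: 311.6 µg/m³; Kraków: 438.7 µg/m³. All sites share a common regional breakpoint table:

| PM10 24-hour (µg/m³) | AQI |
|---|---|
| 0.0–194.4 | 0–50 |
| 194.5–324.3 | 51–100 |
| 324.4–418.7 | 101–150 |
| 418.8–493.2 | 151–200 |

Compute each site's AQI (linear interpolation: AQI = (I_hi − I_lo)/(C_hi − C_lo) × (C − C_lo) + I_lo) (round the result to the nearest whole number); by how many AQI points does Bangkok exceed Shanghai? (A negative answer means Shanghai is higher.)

-81

Cairo: 366.5 lies in 324.4–418.7, so I_lo=101, I_hi=150, C_lo=324.4, C_hi=418.7.
(150−101)/(418.7−324.4) × (366.5−324.4) + 101 = 49/94.3 × 42.1 + 101 ≈ 122.88 → 123.
Seoul 414.0: bracket 324.4–418.7 → index 101–150; slope 49/94.3, offset 89.6.
AQI = 101 + 49/94.3·89.6 ≈ 147.56 ⇒ 148.
Shanghai 456.1: bracket 418.8–493.2 → index 151–200; slope 49/74.4, offset 37.3.
AQI = 151 + 49/74.4·37.3 ≈ 175.57 ⇒ 176.
Bangkok 311.6: bracket 194.5–324.3 → index 51–100; slope 49/129.8, offset 117.1.
AQI = 51 + 49/129.8·117.1 ≈ 95.21 ⇒ 95.
Kraków: row 418.8–493.2 (AQI 151–200). (200−151)·(438.7−418.8)/(493.2−418.8) + 151 = 49·19.9/74.4 + 151 ≈ 164.11 → 164.
AQIs: Cairo=123, Seoul=148, Shanghai=176, Bangkok=95, Kraków=164. Bangkok (95) − Shanghai (176) = -81.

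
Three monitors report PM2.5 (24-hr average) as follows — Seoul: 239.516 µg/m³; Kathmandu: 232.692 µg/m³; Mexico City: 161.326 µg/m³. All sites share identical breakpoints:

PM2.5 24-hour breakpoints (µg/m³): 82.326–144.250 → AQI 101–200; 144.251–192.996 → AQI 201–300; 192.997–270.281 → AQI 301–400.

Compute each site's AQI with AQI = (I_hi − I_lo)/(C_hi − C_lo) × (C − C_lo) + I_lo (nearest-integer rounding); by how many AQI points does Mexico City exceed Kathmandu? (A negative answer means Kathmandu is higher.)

-116

Seoul: 239.516 ∈ [192.997, 270.281] ↔ index [301, 400].
301 + (239.516−192.997)·(400−301)/(270.281−192.997) = 301 + 46.519·99/77.284 ≈ 360.59, so AQI = 361.
Kathmandu: 232.692 ∈ [192.997, 270.281] ↔ index [301, 400].
301 + (232.692−192.997)·(400−301)/(270.281−192.997) = 301 + 39.695·99/77.284 ≈ 351.85, so AQI = 352.
Mexico City: row 144.251–192.996 (AQI 201–300). (300−201)·(161.326−144.251)/(192.996−144.251) + 201 = 99·17.075/48.745 + 201 ≈ 235.68 → 236.
AQIs: Seoul=361, Kathmandu=352, Mexico City=236. Mexico City (236) − Kathmandu (352) = -116.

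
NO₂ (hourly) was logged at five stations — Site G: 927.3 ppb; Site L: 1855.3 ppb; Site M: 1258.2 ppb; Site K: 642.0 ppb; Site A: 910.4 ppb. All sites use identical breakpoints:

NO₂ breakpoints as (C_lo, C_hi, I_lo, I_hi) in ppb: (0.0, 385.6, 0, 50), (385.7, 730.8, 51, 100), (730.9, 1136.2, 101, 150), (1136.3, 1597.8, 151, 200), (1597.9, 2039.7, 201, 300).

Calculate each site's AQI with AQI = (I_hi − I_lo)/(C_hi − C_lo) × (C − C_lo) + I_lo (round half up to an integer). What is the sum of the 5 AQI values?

Site G: row 730.9–1136.2 (AQI 101–150). (150−101)·(927.3−730.9)/(1136.2−730.9) + 101 = 49·196.4/405.3 + 101 ≈ 124.74 → 125.
Site L: 1855.3 lies in 1597.9–2039.7, so I_lo=201, I_hi=300, C_lo=1597.9, C_hi=2039.7.
(300−201)/(2039.7−1597.9) × (1855.3−1597.9) + 201 = 99/441.8 × 257.4 + 201 ≈ 258.68 → 259.
Site M: row 1136.3–1597.8 (AQI 151–200). (200−151)·(1258.2−1136.3)/(1597.8−1136.3) + 151 = 49·121.9/461.5 + 151 ≈ 163.94 → 164.
Site K: 642.0 ∈ [385.7, 730.8] ↔ index [51, 100].
51 + (642.0−385.7)·(100−51)/(730.8−385.7) = 51 + 256.3·49/345.1 ≈ 87.39, so AQI = 87.
Site A 910.4: bracket 730.9–1136.2 → index 101–150; slope 49/405.3, offset 179.5.
AQI = 101 + 49/405.3·179.5 ≈ 122.70 ⇒ 123.
AQIs: Site G=125, Site L=259, Site M=164, Site K=87, Site A=123. Sum = 125 + 259 + 164 + 87 + 123 = 758.

758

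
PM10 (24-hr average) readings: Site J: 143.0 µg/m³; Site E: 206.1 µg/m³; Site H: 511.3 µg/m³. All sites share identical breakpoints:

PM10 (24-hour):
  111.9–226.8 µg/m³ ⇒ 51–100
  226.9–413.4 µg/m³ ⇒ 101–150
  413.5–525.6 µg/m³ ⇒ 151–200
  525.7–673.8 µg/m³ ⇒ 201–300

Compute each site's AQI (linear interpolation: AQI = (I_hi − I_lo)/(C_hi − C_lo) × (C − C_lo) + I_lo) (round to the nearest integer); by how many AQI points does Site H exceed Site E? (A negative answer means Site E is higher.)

Site J 143.0: bracket 111.9–226.8 → index 51–100; slope 49/114.9, offset 31.1.
AQI = 51 + 49/114.9·31.1 ≈ 64.26 ⇒ 64.
Site E 206.1: bracket 111.9–226.8 → index 51–100; slope 49/114.9, offset 94.2.
AQI = 51 + 49/114.9·94.2 ≈ 91.17 ⇒ 91.
Site H: 511.3 ∈ [413.5, 525.6] ↔ index [151, 200].
151 + (511.3−413.5)·(200−151)/(525.6−413.5) = 151 + 97.8·49/112.1 ≈ 193.75, so AQI = 194.
AQIs: Site J=64, Site E=91, Site H=194. Site H (194) − Site E (91) = 103.

103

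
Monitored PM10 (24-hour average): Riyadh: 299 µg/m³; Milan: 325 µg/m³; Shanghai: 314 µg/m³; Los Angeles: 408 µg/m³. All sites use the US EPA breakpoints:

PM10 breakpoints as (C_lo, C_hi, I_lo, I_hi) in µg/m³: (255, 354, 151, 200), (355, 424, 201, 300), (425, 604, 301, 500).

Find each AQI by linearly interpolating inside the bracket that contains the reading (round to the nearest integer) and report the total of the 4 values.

Riyadh: row 255–354 (AQI 151–200). (200−151)·(299−255)/(354−255) + 151 = 49·44/99 + 151 ≈ 172.78 → 173.
Milan: 325 lies in 255–354, so I_lo=151, I_hi=200, C_lo=255, C_hi=354.
(200−151)/(354−255) × (325−255) + 151 = 49/99 × 70 + 151 ≈ 185.65 → 186.
Shanghai 314: bracket 255–354 → index 151–200; slope 49/99, offset 59.
AQI = 151 + 49/99·59 ≈ 180.20 ⇒ 180.
Los Angeles: row 355–424 (AQI 201–300). (300−201)·(408−355)/(424−355) + 201 = 99·53/69 + 201 ≈ 277.04 → 277.
AQIs: Riyadh=173, Milan=186, Shanghai=180, Los Angeles=277. Sum = 173 + 186 + 180 + 277 = 816.

816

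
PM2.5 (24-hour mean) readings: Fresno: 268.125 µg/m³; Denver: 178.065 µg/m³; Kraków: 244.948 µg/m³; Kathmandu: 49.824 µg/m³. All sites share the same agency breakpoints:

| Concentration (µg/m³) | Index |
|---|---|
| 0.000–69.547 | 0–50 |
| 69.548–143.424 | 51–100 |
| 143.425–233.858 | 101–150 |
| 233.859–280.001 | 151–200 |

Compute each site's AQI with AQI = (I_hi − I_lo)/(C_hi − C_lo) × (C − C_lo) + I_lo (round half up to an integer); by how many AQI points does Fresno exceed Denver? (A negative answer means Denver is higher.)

Fresno: 268.125 lies in 233.859–280.001, so I_lo=151, I_hi=200, C_lo=233.859, C_hi=280.001.
(200−151)/(280.001−233.859) × (268.125−233.859) + 151 = 49/46.142 × 34.266 + 151 ≈ 187.39 → 187.
Denver: 178.065 lies in 143.425–233.858, so I_lo=101, I_hi=150, C_lo=143.425, C_hi=233.858.
(150−101)/(233.858−143.425) × (178.065−143.425) + 101 = 49/90.433 × 34.640 + 101 ≈ 119.77 → 120.
Kraków: 244.948 ∈ [233.859, 280.001] ↔ index [151, 200].
151 + (244.948−233.859)·(200−151)/(280.001−233.859) = 151 + 11.089·49/46.142 ≈ 162.78, so AQI = 163.
Kathmandu: 49.824 lies in 0.000–69.547, so I_lo=0, I_hi=50, C_lo=0.000, C_hi=69.547.
(50−0)/(69.547−0.000) × (49.824−0.000) + 0 = 50/69.547 × 49.824 + 0 ≈ 35.82 → 36.
AQIs: Fresno=187, Denver=120, Kraków=163, Kathmandu=36. Fresno (187) − Denver (120) = 67.

67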